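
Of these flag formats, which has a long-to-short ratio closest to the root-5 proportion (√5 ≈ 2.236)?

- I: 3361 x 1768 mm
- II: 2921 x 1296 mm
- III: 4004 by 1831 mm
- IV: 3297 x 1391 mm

II

Ratios (long/short): I ≈ 1.901; II ≈ 2.254; III ≈ 2.187; IV ≈ 2.370.
root-5 ≈ 2.236; option II is nearest (Δ 0.018).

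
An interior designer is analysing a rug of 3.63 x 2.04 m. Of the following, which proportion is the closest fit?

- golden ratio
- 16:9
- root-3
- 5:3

3.63/2.04 ≈ 1.779. Nearest candidates are 16:9 (1.778, off by 0.001) and root-3 (1.732, off by 0.047).

16:9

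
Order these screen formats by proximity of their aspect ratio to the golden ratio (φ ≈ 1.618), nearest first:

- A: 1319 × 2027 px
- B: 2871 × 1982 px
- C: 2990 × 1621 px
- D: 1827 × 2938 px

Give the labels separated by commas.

D, A, B, C

Ratios: A = 2027 / 1319 ≈ 1.537; B = 2871 / 1982 ≈ 1.449; C = 2990 / 1621 ≈ 1.845; D = 2938 / 1827 ≈ 1.608.
|Δ from 1.618|: A 0.081; B 0.169; C 0.227; D 0.010.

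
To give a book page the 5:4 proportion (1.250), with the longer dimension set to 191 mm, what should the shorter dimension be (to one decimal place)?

5:4 = 1.25000.
Shorter side = 191 ÷ 1.25000 ≈ 152.800 → 152.8 mm.

152.8 mm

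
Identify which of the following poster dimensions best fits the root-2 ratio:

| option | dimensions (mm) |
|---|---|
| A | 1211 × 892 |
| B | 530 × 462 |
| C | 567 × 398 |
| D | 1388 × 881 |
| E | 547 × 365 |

Target root-2 ≈ 1.414.
A: 1.358 (Δ0.056)  B: 1.147 (Δ0.267)  C: 1.425 (Δ0.011)  D: 1.575 (Δ0.161)  E: 1.499 (Δ0.085)

C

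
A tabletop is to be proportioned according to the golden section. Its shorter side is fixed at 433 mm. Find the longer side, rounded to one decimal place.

golden ratio ≈ 1.61803.
Longer side = 433 × 1.61803 ≈ 700.607 → 700.6 mm.

700.6 mm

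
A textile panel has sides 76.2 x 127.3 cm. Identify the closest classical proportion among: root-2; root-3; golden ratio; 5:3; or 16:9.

5:3

Ratio = 127.3 / 76.2 ≈ 1.671.
Distances: root-2 1.414 (Δ 0.257); root-3 1.732 (Δ 0.061); golden ratio 1.618 (Δ 0.053); 5:3 1.667 (Δ 0.004); 16:9 1.778 (Δ 0.107).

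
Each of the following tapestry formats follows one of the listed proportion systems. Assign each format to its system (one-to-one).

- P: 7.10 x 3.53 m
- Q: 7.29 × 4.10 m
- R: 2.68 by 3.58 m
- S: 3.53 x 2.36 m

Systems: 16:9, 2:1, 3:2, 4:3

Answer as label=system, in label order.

P=2:1, Q=16:9, R=4:3, S=3:2

P = 7.10/3.53 ≈ 2.011 → 2:1 (2.000)
Q = 7.29/4.10 ≈ 1.778 → 16:9 (1.778)
R = 3.58/2.68 ≈ 1.336 → 4:3 (1.333)
S = 3.53/2.36 ≈ 1.496 → 3:2 (1.500)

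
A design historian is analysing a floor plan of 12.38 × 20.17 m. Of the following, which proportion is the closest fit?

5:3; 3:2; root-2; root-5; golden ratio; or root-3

Ratio = 20.17 / 12.38 ≈ 1.629.
Distances: 5:3 1.667 (Δ 0.038); 3:2 1.500 (Δ 0.129); root-2 1.414 (Δ 0.215); root-5 2.236 (Δ 0.607); golden ratio 1.618 (Δ 0.011); root-3 1.732 (Δ 0.103).

golden ratio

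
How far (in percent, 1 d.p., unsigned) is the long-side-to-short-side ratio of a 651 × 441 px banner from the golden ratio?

Ratio = 651 / 441 ≈ 1.4762.
Ideal golden ratio ≈ 1.6180. |1.4762 − 1.6180| / 1.6180 ≈ 8.76% → 8.8%.

8.8%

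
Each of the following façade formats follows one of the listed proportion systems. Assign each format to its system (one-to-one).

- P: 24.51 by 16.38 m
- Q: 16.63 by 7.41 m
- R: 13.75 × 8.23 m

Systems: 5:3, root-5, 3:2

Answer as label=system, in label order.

P=3:2, Q=root-5, R=5:3

Ratios: P ≈ 1.496; Q ≈ 2.244; R ≈ 1.671.
Targets: 5:3 ≈ 1.667; root-5 ≈ 2.236; 3:2 ≈ 1.500.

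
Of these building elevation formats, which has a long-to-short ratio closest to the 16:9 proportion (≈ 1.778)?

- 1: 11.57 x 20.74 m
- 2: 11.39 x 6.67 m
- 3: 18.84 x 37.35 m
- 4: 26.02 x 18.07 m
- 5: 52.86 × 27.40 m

1

Ratios (long/short): 1 ≈ 1.793; 2 ≈ 1.708; 3 ≈ 1.982; 4 ≈ 1.440; 5 ≈ 1.929.
16:9 ≈ 1.778; option 1 is nearest (Δ 0.015).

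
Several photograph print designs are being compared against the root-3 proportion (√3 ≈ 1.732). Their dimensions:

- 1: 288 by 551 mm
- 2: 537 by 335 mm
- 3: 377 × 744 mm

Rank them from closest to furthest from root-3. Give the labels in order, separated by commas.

1: 551/288 ≈ 1.913 → |1.913 − 1.732| = 0.181
2: 537/335 ≈ 1.603 → |1.603 − 1.732| = 0.129
3: 744/377 ≈ 1.973 → |1.973 − 1.732| = 0.241

2, 1, 3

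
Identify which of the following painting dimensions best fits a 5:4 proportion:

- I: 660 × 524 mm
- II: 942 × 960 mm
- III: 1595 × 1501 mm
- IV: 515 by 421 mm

Ratios (long/short): I ≈ 1.260; II ≈ 1.019; III ≈ 1.063; IV ≈ 1.223.
5:4 ≈ 1.250; option I is nearest (Δ 0.010).

I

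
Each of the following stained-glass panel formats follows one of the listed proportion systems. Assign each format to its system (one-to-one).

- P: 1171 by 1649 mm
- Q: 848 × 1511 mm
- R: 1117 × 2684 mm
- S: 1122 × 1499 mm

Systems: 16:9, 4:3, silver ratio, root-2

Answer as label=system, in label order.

Ratios: P ≈ 1.408; Q ≈ 1.782; R ≈ 2.403; S ≈ 1.336.
Targets: 16:9 ≈ 1.778; 4:3 ≈ 1.333; silver ratio ≈ 2.414; root-2 ≈ 1.414.

P=root-2, Q=16:9, R=silver ratio, S=4:3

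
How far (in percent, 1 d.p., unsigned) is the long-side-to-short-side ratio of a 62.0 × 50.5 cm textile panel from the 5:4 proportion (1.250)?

1.8%

Ratio = 62.0 / 50.5 ≈ 1.2277.
Ideal 5:4 = 1.2500. |1.2277 − 1.2500| / 1.2500 ≈ 1.78% → 1.8%.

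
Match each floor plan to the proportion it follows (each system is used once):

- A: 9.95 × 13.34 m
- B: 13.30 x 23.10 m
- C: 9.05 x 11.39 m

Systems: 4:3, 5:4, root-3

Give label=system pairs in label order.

A=4:3, B=root-3, C=5:4

A = 13.34/9.95 ≈ 1.341 → 4:3 (1.333)
B = 23.10/13.30 ≈ 1.737 → root-3 (1.732)
C = 11.39/9.05 ≈ 1.259 → 5:4 (1.250)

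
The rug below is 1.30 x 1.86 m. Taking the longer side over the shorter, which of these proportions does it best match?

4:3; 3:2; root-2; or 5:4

1.86/1.30 ≈ 1.431. Nearest candidates are root-2 (1.414, off by 0.017) and 3:2 (1.500, off by 0.069).

root-2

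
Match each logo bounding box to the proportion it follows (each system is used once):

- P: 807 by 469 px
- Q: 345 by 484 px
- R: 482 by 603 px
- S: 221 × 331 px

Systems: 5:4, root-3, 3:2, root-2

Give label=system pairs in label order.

P=root-3, Q=root-2, R=5:4, S=3:2

P = 807/469 ≈ 1.721 → root-3 (1.732)
Q = 484/345 ≈ 1.403 → root-2 (1.414)
R = 603/482 ≈ 1.251 → 5:4 (1.250)
S = 331/221 ≈ 1.498 → 3:2 (1.500)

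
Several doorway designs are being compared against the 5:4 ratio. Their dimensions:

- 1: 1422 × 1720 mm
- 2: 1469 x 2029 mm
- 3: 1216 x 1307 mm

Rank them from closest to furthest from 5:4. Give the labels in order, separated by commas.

1, 2, 3

1: 1720/1422 ≈ 1.210 → |1.210 − 1.250| = 0.040
2: 2029/1469 ≈ 1.381 → |1.381 − 1.250| = 0.131
3: 1307/1216 ≈ 1.075 → |1.075 − 1.250| = 0.175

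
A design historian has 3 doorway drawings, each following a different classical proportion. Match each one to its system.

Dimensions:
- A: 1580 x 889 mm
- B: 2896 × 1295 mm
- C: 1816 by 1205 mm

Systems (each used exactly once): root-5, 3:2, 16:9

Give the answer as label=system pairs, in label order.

A=16:9, B=root-5, C=3:2

A = 1580/889 ≈ 1.777 → 16:9 (1.778)
B = 2896/1295 ≈ 2.236 → root-5 (2.236)
C = 1816/1205 ≈ 1.507 → 3:2 (1.500)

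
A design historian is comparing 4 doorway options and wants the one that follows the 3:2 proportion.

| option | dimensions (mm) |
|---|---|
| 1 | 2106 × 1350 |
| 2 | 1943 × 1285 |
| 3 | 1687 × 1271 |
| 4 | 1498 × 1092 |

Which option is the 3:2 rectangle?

Ratios (long/short): 1 ≈ 1.560; 2 ≈ 1.512; 3 ≈ 1.327; 4 ≈ 1.372.
3:2 ≈ 1.500; option 2 is nearest (Δ 0.012).

2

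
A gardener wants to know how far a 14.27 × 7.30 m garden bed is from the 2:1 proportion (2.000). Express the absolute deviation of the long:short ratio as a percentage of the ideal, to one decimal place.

Ratio = 14.27 / 7.30 ≈ 1.9548.
Ideal 2:1 = 2.0000. |1.9548 − 2.0000| / 2.0000 ≈ 2.26% → 2.3%.

2.3%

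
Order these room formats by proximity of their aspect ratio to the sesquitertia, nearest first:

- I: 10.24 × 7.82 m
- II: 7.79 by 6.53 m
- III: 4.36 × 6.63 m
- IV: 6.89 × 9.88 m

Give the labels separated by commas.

Ratios: I = 10.24 / 7.82 ≈ 1.309; II = 7.79 / 6.53 ≈ 1.193; III = 6.63 / 4.36 ≈ 1.521; IV = 9.88 / 6.89 ≈ 1.434.
|Δ from 1.333|: I 0.024; II 0.140; III 0.188; IV 0.101.

I, IV, II, III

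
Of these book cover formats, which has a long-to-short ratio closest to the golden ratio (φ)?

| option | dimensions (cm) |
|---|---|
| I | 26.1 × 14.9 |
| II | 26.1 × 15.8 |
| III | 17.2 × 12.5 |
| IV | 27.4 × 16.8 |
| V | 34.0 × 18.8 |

IV

Ratios (long/short): I ≈ 1.752; II ≈ 1.652; III ≈ 1.376; IV ≈ 1.631; V ≈ 1.809.
golden ratio ≈ 1.618; option IV is nearest (Δ 0.013).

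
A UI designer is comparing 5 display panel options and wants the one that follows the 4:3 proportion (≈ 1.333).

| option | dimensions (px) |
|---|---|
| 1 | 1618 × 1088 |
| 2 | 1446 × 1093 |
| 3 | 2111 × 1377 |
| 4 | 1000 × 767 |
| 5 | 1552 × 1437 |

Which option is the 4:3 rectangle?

2

Ratios (long/short): 1 ≈ 1.487; 2 ≈ 1.323; 3 ≈ 1.533; 4 ≈ 1.304; 5 ≈ 1.080.
4:3 ≈ 1.333; option 2 is nearest (Δ 0.010).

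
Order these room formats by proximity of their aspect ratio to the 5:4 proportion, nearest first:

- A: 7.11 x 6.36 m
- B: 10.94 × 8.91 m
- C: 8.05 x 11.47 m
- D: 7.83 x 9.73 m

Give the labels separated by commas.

D, B, A, C

Ratios: A = 7.11 / 6.36 ≈ 1.118; B = 10.94 / 8.91 ≈ 1.228; C = 11.47 / 8.05 ≈ 1.425; D = 9.73 / 7.83 ≈ 1.243.
|Δ from 1.250|: A 0.132; B 0.022; C 0.175; D 0.007.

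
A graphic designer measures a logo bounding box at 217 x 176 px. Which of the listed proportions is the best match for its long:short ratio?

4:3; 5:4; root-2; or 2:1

5:4

Ratio = 217 / 176 ≈ 1.233.
Distances: 4:3 1.333 (Δ 0.100); 5:4 1.250 (Δ 0.017); root-2 1.414 (Δ 0.181); 2:1 2.000 (Δ 0.767).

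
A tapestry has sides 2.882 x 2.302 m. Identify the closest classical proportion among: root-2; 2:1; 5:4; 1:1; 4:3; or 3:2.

2.882/2.302 ≈ 1.252. Nearest candidates are 5:4 (1.250, off by 0.002) and 4:3 (1.333, off by 0.081).

5:4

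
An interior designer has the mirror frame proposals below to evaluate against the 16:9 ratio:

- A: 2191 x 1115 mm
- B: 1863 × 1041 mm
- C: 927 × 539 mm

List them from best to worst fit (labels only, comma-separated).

B, C, A

A: 2191/1115 ≈ 1.965 → |1.965 − 1.778| = 0.187
B: 1863/1041 ≈ 1.790 → |1.790 − 1.778| = 0.012
C: 927/539 ≈ 1.720 → |1.720 − 1.778| = 0.058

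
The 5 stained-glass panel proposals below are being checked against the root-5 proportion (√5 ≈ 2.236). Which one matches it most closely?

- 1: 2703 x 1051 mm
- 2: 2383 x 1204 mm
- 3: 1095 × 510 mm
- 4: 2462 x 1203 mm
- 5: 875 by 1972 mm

Target root-5 ≈ 2.236.
1: 2.572 (Δ0.336)  2: 1.979 (Δ0.257)  3: 2.147 (Δ0.089)  4: 2.047 (Δ0.189)  5: 2.254 (Δ0.018)

5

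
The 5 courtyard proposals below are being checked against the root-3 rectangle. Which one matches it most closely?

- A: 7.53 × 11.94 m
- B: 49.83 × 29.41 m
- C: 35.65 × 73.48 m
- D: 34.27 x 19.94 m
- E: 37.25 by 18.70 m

D

Ratios (long/short): A ≈ 1.586; B ≈ 1.694; C ≈ 2.061; D ≈ 1.719; E ≈ 1.992.
root-3 ≈ 1.732; option D is nearest (Δ 0.013).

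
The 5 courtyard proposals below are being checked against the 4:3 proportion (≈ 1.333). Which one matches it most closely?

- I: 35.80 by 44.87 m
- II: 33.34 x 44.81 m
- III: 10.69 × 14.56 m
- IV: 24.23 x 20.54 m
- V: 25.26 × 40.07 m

Target 4:3 ≈ 1.333.
I: 1.253 (Δ0.080)  II: 1.344 (Δ0.011)  III: 1.362 (Δ0.029)  IV: 1.180 (Δ0.153)  V: 1.586 (Δ0.253)

II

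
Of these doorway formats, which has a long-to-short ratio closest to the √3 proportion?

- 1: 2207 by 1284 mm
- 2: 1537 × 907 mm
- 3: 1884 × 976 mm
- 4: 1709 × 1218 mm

Target root-3 ≈ 1.732.
1: 1.719 (Δ0.013)  2: 1.695 (Δ0.037)  3: 1.930 (Δ0.198)  4: 1.403 (Δ0.329)

1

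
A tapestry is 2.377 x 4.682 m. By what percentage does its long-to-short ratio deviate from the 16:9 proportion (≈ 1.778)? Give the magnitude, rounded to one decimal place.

10.8%

Ratio = 4.682 / 2.377 ≈ 1.9697.
Ideal 16:9 ≈ 1.7778. |1.9697 − 1.7778| / 1.7778 ≈ 10.79% → 10.8%.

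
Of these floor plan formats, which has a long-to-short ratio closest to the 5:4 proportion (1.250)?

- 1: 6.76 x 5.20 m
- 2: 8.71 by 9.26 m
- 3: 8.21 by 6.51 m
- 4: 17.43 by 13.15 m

3

Ratios (long/short): 1 ≈ 1.300; 2 ≈ 1.063; 3 ≈ 1.261; 4 ≈ 1.325.
5:4 ≈ 1.250; option 3 is nearest (Δ 0.011).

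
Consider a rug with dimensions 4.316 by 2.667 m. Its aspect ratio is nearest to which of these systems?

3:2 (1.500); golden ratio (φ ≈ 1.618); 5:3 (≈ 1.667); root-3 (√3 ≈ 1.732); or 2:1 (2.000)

4.316/2.667 ≈ 1.618. Nearest candidates are golden ratio (1.618, off by 0.000) and 5:3 (1.667, off by 0.049).

golden ratio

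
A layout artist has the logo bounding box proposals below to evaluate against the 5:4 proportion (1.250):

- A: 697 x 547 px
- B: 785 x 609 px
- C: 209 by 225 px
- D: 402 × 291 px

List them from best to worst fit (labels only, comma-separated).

A: 697/547 ≈ 1.274 → |1.274 − 1.250| = 0.024
B: 785/609 ≈ 1.289 → |1.289 − 1.250| = 0.039
C: 225/209 ≈ 1.077 → |1.077 − 1.250| = 0.173
D: 402/291 ≈ 1.381 → |1.381 − 1.250| = 0.131

A, B, D, C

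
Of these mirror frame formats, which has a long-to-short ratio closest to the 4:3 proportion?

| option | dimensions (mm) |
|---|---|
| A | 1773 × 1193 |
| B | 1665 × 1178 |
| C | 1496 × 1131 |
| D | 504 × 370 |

Target 4:3 ≈ 1.333.
A: 1.486 (Δ0.153)  B: 1.413 (Δ0.080)  C: 1.323 (Δ0.010)  D: 1.362 (Δ0.029)

C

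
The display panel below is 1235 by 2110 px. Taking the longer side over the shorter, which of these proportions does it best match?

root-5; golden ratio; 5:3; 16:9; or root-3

root-3

2110/1235 ≈ 1.709. Nearest candidates are root-3 (1.732, off by 0.023) and 5:3 (1.667, off by 0.042).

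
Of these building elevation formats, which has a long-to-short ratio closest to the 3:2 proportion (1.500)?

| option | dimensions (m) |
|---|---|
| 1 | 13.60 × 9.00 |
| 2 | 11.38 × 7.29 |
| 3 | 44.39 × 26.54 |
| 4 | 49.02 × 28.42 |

1

Ratios (long/short): 1 ≈ 1.511; 2 ≈ 1.561; 3 ≈ 1.673; 4 ≈ 1.725.
3:2 ≈ 1.500; option 1 is nearest (Δ 0.011).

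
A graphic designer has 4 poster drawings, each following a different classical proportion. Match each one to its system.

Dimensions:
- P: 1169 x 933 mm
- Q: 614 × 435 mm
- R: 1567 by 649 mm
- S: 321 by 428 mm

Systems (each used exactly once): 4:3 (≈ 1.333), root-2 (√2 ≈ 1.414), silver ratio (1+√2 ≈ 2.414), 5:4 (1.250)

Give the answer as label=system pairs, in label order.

P=5:4, Q=root-2, R=silver ratio, S=4:3

P = 1169/933 ≈ 1.253 → 5:4 (1.250)
Q = 614/435 ≈ 1.411 → root-2 (1.414)
R = 1567/649 ≈ 2.414 → silver ratio (2.414)
S = 428/321 ≈ 1.333 → 4:3 (1.333)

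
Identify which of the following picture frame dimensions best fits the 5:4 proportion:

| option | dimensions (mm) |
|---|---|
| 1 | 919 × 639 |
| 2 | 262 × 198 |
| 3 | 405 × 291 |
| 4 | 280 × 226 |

4

Target 5:4 ≈ 1.250.
1: 1.438 (Δ0.188)  2: 1.323 (Δ0.073)  3: 1.392 (Δ0.142)  4: 1.239 (Δ0.011)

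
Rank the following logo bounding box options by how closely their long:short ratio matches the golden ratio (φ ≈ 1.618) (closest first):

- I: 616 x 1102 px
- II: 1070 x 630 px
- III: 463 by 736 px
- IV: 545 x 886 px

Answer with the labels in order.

IV, III, II, I

I: 1102/616 ≈ 1.789 → |1.789 − 1.618| = 0.171
II: 1070/630 ≈ 1.698 → |1.698 − 1.618| = 0.080
III: 736/463 ≈ 1.590 → |1.590 − 1.618| = 0.028
IV: 886/545 ≈ 1.626 → |1.626 − 1.618| = 0.008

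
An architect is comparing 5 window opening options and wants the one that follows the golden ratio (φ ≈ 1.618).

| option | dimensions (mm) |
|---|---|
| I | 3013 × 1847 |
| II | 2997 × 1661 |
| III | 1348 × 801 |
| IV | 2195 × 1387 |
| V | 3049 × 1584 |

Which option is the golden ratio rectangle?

Ratios (long/short): I ≈ 1.631; II ≈ 1.804; III ≈ 1.683; IV ≈ 1.583; V ≈ 1.925.
golden ratio ≈ 1.618; option I is nearest (Δ 0.013).

I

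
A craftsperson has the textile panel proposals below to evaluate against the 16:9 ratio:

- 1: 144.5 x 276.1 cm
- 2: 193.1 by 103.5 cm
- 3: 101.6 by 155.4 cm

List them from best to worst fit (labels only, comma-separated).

2, 1, 3

1: 276.1/144.5 ≈ 1.911 → |1.911 − 1.778| = 0.133
2: 193.1/103.5 ≈ 1.866 → |1.866 − 1.778| = 0.088
3: 155.4/101.6 ≈ 1.530 → |1.530 − 1.778| = 0.248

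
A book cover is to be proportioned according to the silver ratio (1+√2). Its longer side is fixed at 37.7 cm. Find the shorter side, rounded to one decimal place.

silver ratio ≈ 2.41421.
Shorter side = 37.7 ÷ 2.41421 ≈ 15.616 → 15.6 cm.

15.6 cm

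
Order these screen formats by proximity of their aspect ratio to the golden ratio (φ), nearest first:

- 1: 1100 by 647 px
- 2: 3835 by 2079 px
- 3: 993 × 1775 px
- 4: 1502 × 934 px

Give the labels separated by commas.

1: 1100/647 ≈ 1.700 → |1.700 − 1.618| = 0.082
2: 3835/2079 ≈ 1.845 → |1.845 − 1.618| = 0.227
3: 1775/993 ≈ 1.788 → |1.788 − 1.618| = 0.170
4: 1502/934 ≈ 1.608 → |1.608 − 1.618| = 0.010

4, 1, 3, 2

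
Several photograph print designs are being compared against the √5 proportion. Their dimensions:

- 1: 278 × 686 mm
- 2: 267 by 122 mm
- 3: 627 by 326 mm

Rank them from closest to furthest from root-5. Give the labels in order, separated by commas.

1: 686/278 ≈ 2.468 → |2.468 − 2.236| = 0.232
2: 267/122 ≈ 2.189 → |2.189 − 2.236| = 0.047
3: 627/326 ≈ 1.923 → |1.923 − 2.236| = 0.313

2, 1, 3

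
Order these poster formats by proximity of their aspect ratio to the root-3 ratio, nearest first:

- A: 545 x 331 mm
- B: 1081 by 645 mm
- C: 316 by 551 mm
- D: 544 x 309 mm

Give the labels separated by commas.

A: 545/331 ≈ 1.647 → |1.647 − 1.732| = 0.085
B: 1081/645 ≈ 1.676 → |1.676 − 1.732| = 0.056
C: 551/316 ≈ 1.744 → |1.744 − 1.732| = 0.012
D: 544/309 ≈ 1.761 → |1.761 − 1.732| = 0.029

C, D, B, A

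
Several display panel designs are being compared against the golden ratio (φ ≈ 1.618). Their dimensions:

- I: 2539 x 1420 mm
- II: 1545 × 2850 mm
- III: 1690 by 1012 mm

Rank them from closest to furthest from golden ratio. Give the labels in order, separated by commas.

III, I, II

Ratios: I = 2539 / 1420 ≈ 1.788; II = 2850 / 1545 ≈ 1.845; III = 1690 / 1012 ≈ 1.670.
|Δ from 1.618|: I 0.170; II 0.227; III 0.052.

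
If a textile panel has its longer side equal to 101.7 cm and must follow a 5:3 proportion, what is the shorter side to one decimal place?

61.0 cm

5:3 ≈ 1.66667.
Shorter side = 101.7 ÷ 1.66667 ≈ 61.020 → 61.0 cm.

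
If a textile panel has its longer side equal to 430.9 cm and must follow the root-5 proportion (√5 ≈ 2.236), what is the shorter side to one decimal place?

root-5 ≈ 2.23607.
Shorter side = 430.9 ÷ 2.23607 ≈ 192.704 → 192.7 cm.

192.7 cm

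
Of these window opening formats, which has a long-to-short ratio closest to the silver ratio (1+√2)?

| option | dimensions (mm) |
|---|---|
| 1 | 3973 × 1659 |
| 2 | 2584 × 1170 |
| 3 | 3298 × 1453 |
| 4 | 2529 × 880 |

Ratios (long/short): 1 ≈ 2.395; 2 ≈ 2.209; 3 ≈ 2.270; 4 ≈ 2.874.
silver ratio ≈ 2.414; option 1 is nearest (Δ 0.019).

1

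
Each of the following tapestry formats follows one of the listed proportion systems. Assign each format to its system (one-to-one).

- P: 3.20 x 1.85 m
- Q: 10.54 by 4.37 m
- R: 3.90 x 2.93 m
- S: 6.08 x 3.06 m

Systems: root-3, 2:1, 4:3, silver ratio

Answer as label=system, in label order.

Ratios: P ≈ 1.730; Q ≈ 2.412; R ≈ 1.331; S ≈ 1.987.
Targets: root-3 ≈ 1.732; 2:1 ≈ 2.000; 4:3 ≈ 1.333; silver ratio ≈ 2.414.

P=root-3, Q=silver ratio, R=4:3, S=2:1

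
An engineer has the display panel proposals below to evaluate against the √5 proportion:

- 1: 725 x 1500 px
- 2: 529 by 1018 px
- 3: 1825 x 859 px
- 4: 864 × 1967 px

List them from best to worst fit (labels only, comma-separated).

1: 1500/725 ≈ 2.069 → |2.069 − 2.236| = 0.167
2: 1018/529 ≈ 1.924 → |1.924 − 2.236| = 0.312
3: 1825/859 ≈ 2.125 → |2.125 − 2.236| = 0.111
4: 1967/864 ≈ 2.277 → |2.277 − 2.236| = 0.041

4, 3, 1, 2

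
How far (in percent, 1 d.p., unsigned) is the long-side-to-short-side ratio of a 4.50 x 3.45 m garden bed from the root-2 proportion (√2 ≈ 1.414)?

Ratio = 4.50 / 3.45 ≈ 1.3043.
Ideal root-2 ≈ 1.4142. |1.3043 − 1.4142| / 1.4142 ≈ 7.77% → 7.8%.

7.8%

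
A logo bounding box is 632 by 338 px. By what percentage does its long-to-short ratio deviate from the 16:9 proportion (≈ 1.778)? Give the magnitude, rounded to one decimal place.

Ratio = 632 / 338 ≈ 1.8698.
Ideal 16:9 ≈ 1.7778. |1.8698 − 1.7778| / 1.7778 ≈ 5.17% → 5.2%.

5.2%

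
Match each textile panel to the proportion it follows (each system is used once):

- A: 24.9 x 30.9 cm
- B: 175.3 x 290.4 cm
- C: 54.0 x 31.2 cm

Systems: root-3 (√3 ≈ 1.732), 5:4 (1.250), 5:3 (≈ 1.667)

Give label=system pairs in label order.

A = 30.9/24.9 ≈ 1.241 → 5:4 (1.250)
B = 290.4/175.3 ≈ 1.657 → 5:3 (1.667)
C = 54.0/31.2 ≈ 1.731 → root-3 (1.732)

A=5:4, B=5:3, C=root-3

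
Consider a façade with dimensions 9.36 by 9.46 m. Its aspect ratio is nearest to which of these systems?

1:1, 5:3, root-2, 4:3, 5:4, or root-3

1:1

9.46/9.36 ≈ 1.011. Nearest candidates are 1:1 (1.000, off by 0.011) and 5:4 (1.250, off by 0.239).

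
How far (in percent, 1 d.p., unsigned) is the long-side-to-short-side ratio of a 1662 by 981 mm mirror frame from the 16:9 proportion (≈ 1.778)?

4.7%

Ratio = 1662 / 981 ≈ 1.6942.
Ideal 16:9 ≈ 1.7778. |1.6942 − 1.7778| / 1.7778 ≈ 4.70% → 4.7%.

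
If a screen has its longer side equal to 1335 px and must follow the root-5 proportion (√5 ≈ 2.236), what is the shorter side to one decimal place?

597.0 px

root-5 ≈ 2.23607.
Shorter side = 1335 ÷ 2.23607 ≈ 597.030 → 597.0 px.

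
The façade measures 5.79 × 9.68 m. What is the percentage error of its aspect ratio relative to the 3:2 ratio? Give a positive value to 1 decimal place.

11.5%

Ratio = 9.68 / 5.79 ≈ 1.6718.
Ideal 3:2 = 1.5000. |1.6718 − 1.5000| / 1.5000 ≈ 11.45% → 11.5%.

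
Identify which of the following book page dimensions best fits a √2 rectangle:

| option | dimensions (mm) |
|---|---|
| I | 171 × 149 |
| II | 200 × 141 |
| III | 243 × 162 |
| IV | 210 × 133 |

II

Ratios (long/short): I ≈ 1.148; II ≈ 1.418; III ≈ 1.500; IV ≈ 1.579.
root-2 ≈ 1.414; option II is nearest (Δ 0.004).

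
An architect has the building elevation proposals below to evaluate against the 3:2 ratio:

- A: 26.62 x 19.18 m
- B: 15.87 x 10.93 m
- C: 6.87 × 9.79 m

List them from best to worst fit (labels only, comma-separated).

Ratios: A = 26.62 / 19.18 ≈ 1.388; B = 15.87 / 10.93 ≈ 1.452; C = 9.79 / 6.87 ≈ 1.425.
|Δ from 1.500|: A 0.112; B 0.048; C 0.075.

B, C, A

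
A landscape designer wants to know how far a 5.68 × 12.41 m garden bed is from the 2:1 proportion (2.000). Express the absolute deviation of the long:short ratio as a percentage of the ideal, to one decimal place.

9.2%

Ratio = 12.41 / 5.68 ≈ 2.1849.
Ideal 2:1 = 2.0000. |2.1849 − 2.0000| / 2.0000 ≈ 9.24% → 9.2%.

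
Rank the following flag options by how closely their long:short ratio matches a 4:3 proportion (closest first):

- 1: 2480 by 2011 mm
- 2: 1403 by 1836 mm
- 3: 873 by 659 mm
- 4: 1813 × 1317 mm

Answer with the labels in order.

3, 2, 4, 1

Ratios: 1 = 2480 / 2011 ≈ 1.233; 2 = 1836 / 1403 ≈ 1.309; 3 = 873 / 659 ≈ 1.325; 4 = 1813 / 1317 ≈ 1.377.
|Δ from 1.333|: 1 0.100; 2 0.024; 3 0.008; 4 0.044.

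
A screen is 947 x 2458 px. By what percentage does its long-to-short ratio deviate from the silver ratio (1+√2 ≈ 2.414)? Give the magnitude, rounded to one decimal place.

Ratio = 2458 / 947 ≈ 2.5956.
Ideal silver ratio ≈ 2.4142. |2.5956 − 2.4142| / 2.4142 ≈ 7.51% → 7.5%.

7.5%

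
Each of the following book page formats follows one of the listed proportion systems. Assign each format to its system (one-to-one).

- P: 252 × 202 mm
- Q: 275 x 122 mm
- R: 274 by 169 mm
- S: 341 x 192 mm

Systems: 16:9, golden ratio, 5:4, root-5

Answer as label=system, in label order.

Ratios: P ≈ 1.248; Q ≈ 2.254; R ≈ 1.621; S ≈ 1.776.
Targets: 16:9 ≈ 1.778; golden ratio ≈ 1.618; 5:4 ≈ 1.250; root-5 ≈ 2.236.

P=5:4, Q=root-5, R=golden ratio, S=16:9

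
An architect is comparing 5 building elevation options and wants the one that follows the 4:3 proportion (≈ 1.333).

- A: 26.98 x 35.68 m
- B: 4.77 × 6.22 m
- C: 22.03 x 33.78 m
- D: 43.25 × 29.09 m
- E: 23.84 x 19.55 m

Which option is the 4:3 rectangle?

A

Ratios (long/short): A ≈ 1.322; B ≈ 1.304; C ≈ 1.533; D ≈ 1.487; E ≈ 1.219.
4:3 ≈ 1.333; option A is nearest (Δ 0.011).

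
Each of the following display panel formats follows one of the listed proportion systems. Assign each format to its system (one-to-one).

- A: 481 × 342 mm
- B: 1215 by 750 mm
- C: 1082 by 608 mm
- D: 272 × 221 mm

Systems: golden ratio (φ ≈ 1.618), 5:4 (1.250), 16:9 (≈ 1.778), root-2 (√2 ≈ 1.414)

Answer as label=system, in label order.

Ratios: A ≈ 1.406; B ≈ 1.620; C ≈ 1.780; D ≈ 1.231.
Targets: golden ratio ≈ 1.618; 5:4 ≈ 1.250; 16:9 ≈ 1.778; root-2 ≈ 1.414.

A=root-2, B=golden ratio, C=16:9, D=5:4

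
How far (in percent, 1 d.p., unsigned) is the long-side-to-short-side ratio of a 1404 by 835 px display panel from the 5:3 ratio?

Ratio = 1404 / 835 ≈ 1.6814.
Ideal 5:3 ≈ 1.6667. |1.6814 − 1.6667| / 1.6667 ≈ 0.88% → 0.9%.

0.9%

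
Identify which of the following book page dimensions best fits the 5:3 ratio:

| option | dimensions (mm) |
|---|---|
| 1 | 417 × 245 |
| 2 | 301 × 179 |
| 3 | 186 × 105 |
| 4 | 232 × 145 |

Target 5:3 ≈ 1.667.
1: 1.702 (Δ0.035)  2: 1.682 (Δ0.015)  3: 1.771 (Δ0.104)  4: 1.600 (Δ0.067)

2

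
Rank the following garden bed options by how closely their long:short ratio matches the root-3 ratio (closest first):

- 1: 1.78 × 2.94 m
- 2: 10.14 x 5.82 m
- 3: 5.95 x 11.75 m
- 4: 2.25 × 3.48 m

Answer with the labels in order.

1: 2.94/1.78 ≈ 1.652 → |1.652 − 1.732| = 0.080
2: 10.14/5.82 ≈ 1.742 → |1.742 − 1.732| = 0.010
3: 11.75/5.95 ≈ 1.975 → |1.975 − 1.732| = 0.243
4: 3.48/2.25 ≈ 1.547 → |1.547 − 1.732| = 0.185

2, 1, 4, 3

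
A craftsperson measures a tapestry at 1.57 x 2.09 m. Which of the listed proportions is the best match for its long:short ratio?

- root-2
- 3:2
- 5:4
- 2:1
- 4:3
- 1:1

2.09/1.57 ≈ 1.331. Nearest candidates are 4:3 (1.333, off by 0.002) and 5:4 (1.250, off by 0.081).

4:3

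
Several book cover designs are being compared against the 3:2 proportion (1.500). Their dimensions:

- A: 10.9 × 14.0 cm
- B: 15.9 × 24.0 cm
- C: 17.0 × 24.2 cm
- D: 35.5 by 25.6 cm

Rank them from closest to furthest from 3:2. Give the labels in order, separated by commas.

B, C, D, A

A: 14.0/10.9 ≈ 1.284 → |1.284 − 1.500| = 0.216
B: 24.0/15.9 ≈ 1.509 → |1.509 − 1.500| = 0.009
C: 24.2/17.0 ≈ 1.424 → |1.424 − 1.500| = 0.076
D: 35.5/25.6 ≈ 1.387 → |1.387 − 1.500| = 0.113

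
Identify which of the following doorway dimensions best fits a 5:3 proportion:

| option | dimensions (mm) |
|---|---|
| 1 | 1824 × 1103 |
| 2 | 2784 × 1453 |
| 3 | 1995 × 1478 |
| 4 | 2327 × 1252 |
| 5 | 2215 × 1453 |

Ratios (long/short): 1 ≈ 1.654; 2 ≈ 1.916; 3 ≈ 1.350; 4 ≈ 1.859; 5 ≈ 1.524.
5:3 ≈ 1.667; option 1 is nearest (Δ 0.013).

1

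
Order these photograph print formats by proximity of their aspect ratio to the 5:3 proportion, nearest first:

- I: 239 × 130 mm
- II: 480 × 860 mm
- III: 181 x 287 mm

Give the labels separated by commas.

I: 239/130 ≈ 1.838 → |1.838 − 1.667| = 0.171
II: 860/480 ≈ 1.792 → |1.792 − 1.667| = 0.125
III: 287/181 ≈ 1.586 → |1.586 − 1.667| = 0.081

III, II, I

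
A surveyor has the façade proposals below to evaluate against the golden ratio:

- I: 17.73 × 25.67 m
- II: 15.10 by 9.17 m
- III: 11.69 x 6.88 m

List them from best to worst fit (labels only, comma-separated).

I: 25.67/17.73 ≈ 1.448 → |1.448 − 1.618| = 0.170
II: 15.10/9.17 ≈ 1.647 → |1.647 − 1.618| = 0.029
III: 11.69/6.88 ≈ 1.699 → |1.699 − 1.618| = 0.081

II, III, I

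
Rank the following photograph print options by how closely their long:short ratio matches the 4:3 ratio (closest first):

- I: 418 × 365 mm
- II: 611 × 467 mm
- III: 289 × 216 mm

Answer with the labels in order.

I: 418/365 ≈ 1.145 → |1.145 − 1.333| = 0.188
II: 611/467 ≈ 1.308 → |1.308 − 1.333| = 0.025
III: 289/216 ≈ 1.338 → |1.338 − 1.333| = 0.005

III, II, I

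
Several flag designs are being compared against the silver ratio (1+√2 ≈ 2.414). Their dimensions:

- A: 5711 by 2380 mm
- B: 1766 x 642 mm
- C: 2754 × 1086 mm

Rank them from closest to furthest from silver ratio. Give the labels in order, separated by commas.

A, C, B

A: 5711/2380 ≈ 2.400 → |2.400 − 2.414| = 0.014
B: 1766/642 ≈ 2.751 → |2.751 − 2.414| = 0.337
C: 2754/1086 ≈ 2.536 → |2.536 − 2.414| = 0.122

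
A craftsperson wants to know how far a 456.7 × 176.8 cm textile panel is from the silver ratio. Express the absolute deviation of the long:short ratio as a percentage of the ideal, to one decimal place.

Ratio = 456.7 / 176.8 ≈ 2.5831.
Ideal silver ratio ≈ 2.4142. |2.5831 − 2.4142| / 2.4142 ≈ 7.00% → 7.0%.

7.0%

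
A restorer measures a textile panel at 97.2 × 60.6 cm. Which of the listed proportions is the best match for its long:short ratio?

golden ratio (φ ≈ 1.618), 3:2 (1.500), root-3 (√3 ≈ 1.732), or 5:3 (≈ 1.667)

golden ratio

97.2/60.6 ≈ 1.604. Nearest candidates are golden ratio (1.618, off by 0.014) and 5:3 (1.667, off by 0.063).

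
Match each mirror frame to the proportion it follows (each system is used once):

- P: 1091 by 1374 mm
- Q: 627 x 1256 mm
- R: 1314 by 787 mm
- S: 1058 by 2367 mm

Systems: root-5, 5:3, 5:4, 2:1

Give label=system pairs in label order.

P = 1374/1091 ≈ 1.259 → 5:4 (1.250)
Q = 1256/627 ≈ 2.003 → 2:1 (2.000)
R = 1314/787 ≈ 1.670 → 5:3 (1.667)
S = 2367/1058 ≈ 2.237 → root-5 (2.236)

P=5:4, Q=2:1, R=5:3, S=root-5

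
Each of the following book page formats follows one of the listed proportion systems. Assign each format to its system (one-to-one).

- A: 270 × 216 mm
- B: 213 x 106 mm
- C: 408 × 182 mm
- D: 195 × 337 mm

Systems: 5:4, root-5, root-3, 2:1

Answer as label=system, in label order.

Ratios: A ≈ 1.250; B ≈ 2.009; C ≈ 2.242; D ≈ 1.728.
Targets: 5:4 ≈ 1.250; root-5 ≈ 2.236; root-3 ≈ 1.732; 2:1 ≈ 2.000.

A=5:4, B=2:1, C=root-5, D=root-3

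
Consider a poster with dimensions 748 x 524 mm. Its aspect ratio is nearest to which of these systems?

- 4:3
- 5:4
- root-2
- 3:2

root-2

748/524 ≈ 1.427. Nearest candidates are root-2 (1.414, off by 0.013) and 3:2 (1.500, off by 0.073).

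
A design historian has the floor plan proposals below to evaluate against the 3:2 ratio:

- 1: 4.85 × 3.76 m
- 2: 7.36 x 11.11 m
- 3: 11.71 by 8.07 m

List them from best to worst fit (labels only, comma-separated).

Ratios: 1 = 4.85 / 3.76 ≈ 1.290; 2 = 11.11 / 7.36 ≈ 1.510; 3 = 11.71 / 8.07 ≈ 1.451.
|Δ from 1.500|: 1 0.210; 2 0.010; 3 0.049.

2, 3, 1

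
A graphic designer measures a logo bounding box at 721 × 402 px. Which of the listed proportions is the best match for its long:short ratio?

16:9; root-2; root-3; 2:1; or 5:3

16:9

Ratio = 721 / 402 ≈ 1.794.
Distances: 16:9 1.778 (Δ 0.016); root-2 1.414 (Δ 0.380); root-3 1.732 (Δ 0.062); 2:1 2.000 (Δ 0.206); 5:3 1.667 (Δ 0.127).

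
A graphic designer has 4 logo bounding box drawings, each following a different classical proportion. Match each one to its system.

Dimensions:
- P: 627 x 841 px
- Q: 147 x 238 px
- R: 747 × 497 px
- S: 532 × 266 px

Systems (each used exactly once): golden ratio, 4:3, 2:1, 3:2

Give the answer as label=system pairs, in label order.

P=4:3, Q=golden ratio, R=3:2, S=2:1

Ratios: P ≈ 1.341; Q ≈ 1.619; R ≈ 1.503; S ≈ 2.000.
Targets: golden ratio ≈ 1.618; 4:3 ≈ 1.333; 2:1 ≈ 2.000; 3:2 ≈ 1.500.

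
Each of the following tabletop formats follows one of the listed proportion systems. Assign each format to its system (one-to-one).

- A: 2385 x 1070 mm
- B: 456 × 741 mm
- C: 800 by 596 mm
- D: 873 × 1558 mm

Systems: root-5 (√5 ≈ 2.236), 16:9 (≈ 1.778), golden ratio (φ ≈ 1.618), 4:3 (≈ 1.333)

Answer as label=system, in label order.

A=root-5, B=golden ratio, C=4:3, D=16:9

Ratios: A ≈ 2.229; B ≈ 1.625; C ≈ 1.342; D ≈ 1.785.
Targets: root-5 ≈ 2.236; 16:9 ≈ 1.778; golden ratio ≈ 1.618; 4:3 ≈ 1.333.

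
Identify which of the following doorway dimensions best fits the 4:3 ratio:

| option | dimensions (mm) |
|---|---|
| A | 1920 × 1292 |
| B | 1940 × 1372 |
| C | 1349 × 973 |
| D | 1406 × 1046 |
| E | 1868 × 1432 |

D

Ratios (long/short): A ≈ 1.486; B ≈ 1.414; C ≈ 1.386; D ≈ 1.344; E ≈ 1.304.
4:3 ≈ 1.333; option D is nearest (Δ 0.011).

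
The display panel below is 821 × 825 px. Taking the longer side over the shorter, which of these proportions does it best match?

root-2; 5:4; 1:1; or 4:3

Ratio = 825 / 821 ≈ 1.005.
Distances: root-2 1.414 (Δ 0.409); 5:4 1.250 (Δ 0.245); 1:1 1.000 (Δ 0.005); 4:3 1.333 (Δ 0.328).

1:1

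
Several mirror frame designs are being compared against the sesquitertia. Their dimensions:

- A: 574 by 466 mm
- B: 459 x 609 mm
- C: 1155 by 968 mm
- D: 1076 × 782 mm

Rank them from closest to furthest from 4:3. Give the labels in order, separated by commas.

B, D, A, C

A: 574/466 ≈ 1.232 → |1.232 − 1.333| = 0.101
B: 609/459 ≈ 1.327 → |1.327 − 1.333| = 0.006
C: 1155/968 ≈ 1.193 → |1.193 − 1.333| = 0.140
D: 1076/782 ≈ 1.376 → |1.376 − 1.333| = 0.043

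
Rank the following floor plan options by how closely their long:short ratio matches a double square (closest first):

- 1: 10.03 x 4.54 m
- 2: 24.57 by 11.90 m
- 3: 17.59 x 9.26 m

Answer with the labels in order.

2, 3, 1

1: 10.03/4.54 ≈ 2.209 → |2.209 − 2.000| = 0.209
2: 24.57/11.90 ≈ 2.065 → |2.065 − 2.000| = 0.065
3: 17.59/9.26 ≈ 1.900 → |1.900 − 2.000| = 0.100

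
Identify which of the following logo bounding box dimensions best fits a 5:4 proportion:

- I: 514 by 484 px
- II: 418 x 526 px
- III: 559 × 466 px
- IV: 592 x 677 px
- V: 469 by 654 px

II

Ratios (long/short): I ≈ 1.062; II ≈ 1.258; III ≈ 1.200; IV ≈ 1.144; V ≈ 1.394.
5:4 ≈ 1.250; option II is nearest (Δ 0.008).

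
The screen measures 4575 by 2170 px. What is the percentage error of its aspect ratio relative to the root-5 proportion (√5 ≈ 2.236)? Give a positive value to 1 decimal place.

Ratio = 4575 / 2170 ≈ 2.1083.
Ideal root-5 ≈ 2.2361. |2.1083 − 2.2361| / 2.2361 ≈ 5.72% → 5.7%.

5.7%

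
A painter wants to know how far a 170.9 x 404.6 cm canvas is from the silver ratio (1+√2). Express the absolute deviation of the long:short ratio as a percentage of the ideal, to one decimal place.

1.9%

Ratio = 404.6 / 170.9 ≈ 2.3675.
Ideal silver ratio ≈ 2.4142. |2.3675 − 2.4142| / 2.4142 ≈ 1.93% → 1.9%.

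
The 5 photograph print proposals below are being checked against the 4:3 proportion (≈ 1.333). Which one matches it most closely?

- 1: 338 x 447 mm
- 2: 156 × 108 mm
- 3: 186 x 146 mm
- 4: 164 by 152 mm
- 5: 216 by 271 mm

Ratios (long/short): 1 ≈ 1.322; 2 ≈ 1.444; 3 ≈ 1.274; 4 ≈ 1.079; 5 ≈ 1.255.
4:3 ≈ 1.333; option 1 is nearest (Δ 0.011).

1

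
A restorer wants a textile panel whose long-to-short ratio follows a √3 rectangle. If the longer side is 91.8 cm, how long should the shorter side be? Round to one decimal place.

root-3 ≈ 1.73205.
Shorter side = 91.8 ÷ 1.73205 ≈ 53.001 → 53.0 cm.

53.0 cm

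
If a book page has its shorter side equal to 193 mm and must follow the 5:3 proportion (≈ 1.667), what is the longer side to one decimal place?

5:3 ≈ 1.66667.
Longer side = 193 × 1.66667 ≈ 321.667 → 321.7 mm.

321.7 mm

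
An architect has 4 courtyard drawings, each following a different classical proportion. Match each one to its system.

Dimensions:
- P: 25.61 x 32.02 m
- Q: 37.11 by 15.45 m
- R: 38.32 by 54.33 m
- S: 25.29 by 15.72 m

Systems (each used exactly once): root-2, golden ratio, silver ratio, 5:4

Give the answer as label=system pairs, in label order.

Ratios: P ≈ 1.250; Q ≈ 2.402; R ≈ 1.418; S ≈ 1.609.
Targets: root-2 ≈ 1.414; golden ratio ≈ 1.618; silver ratio ≈ 2.414; 5:4 ≈ 1.250.

P=5:4, Q=silver ratio, R=root-2, S=golden ratio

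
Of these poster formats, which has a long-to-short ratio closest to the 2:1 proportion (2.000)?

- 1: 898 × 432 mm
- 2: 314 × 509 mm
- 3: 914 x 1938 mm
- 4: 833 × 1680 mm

4

Target 2:1 ≈ 2.000.
1: 2.079 (Δ0.079)  2: 1.621 (Δ0.379)  3: 2.120 (Δ0.120)  4: 2.017 (Δ0.017)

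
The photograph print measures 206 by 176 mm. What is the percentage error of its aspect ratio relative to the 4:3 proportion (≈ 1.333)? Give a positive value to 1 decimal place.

Ratio = 206 / 176 ≈ 1.1705.
Ideal 4:3 ≈ 1.3333. |1.1705 − 1.3333| / 1.3333 ≈ 12.21% → 12.2%.

12.2%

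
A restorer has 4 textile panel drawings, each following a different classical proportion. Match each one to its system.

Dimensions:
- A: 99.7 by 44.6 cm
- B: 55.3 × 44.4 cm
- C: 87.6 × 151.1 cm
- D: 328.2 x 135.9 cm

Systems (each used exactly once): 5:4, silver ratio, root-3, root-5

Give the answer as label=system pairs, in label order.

A=root-5, B=5:4, C=root-3, D=silver ratio

Ratios: A ≈ 2.235; B ≈ 1.245; C ≈ 1.725; D ≈ 2.415.
Targets: 5:4 ≈ 1.250; silver ratio ≈ 2.414; root-3 ≈ 1.732; root-5 ≈ 2.236.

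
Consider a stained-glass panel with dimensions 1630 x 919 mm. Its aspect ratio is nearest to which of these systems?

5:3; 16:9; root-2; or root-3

Ratio = 1630 / 919 ≈ 1.774.
Distances: 5:3 1.667 (Δ 0.107); 16:9 1.778 (Δ 0.004); root-2 1.414 (Δ 0.360); root-3 1.732 (Δ 0.042).

16:9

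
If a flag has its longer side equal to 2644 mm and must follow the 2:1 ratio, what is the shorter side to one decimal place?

2:1 = 2.00000.
Shorter side = 2644 ÷ 2.00000 ≈ 1322.000 → 1322.0 mm.

1322.0 mm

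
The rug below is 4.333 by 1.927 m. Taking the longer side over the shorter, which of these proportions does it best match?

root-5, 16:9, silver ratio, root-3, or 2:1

root-5

Ratio = 4.333 / 1.927 ≈ 2.249.
Distances: root-5 2.236 (Δ 0.013); 16:9 1.778 (Δ 0.471); silver ratio 2.414 (Δ 0.165); root-3 1.732 (Δ 0.517); 2:1 2.000 (Δ 0.249).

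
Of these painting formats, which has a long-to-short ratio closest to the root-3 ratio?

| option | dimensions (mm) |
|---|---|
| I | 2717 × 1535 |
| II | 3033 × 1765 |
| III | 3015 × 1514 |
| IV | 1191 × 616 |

II

Ratios (long/short): I ≈ 1.770; II ≈ 1.718; III ≈ 1.991; IV ≈ 1.933.
root-3 ≈ 1.732; option II is nearest (Δ 0.014).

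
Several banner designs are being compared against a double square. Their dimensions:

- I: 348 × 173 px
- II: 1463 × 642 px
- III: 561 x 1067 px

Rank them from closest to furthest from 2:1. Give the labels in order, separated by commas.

I, III, II

I: 348/173 ≈ 2.012 → |2.012 − 2.000| = 0.012
II: 1463/642 ≈ 2.279 → |2.279 − 2.000| = 0.279
III: 1067/561 ≈ 1.902 → |1.902 − 2.000| = 0.098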